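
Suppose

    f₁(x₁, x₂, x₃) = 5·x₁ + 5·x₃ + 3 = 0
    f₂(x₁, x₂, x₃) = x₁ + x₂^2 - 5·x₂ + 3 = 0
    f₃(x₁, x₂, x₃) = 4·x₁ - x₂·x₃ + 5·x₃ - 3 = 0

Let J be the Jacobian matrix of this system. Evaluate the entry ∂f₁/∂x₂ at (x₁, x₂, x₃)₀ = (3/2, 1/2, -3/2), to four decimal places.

0.0000

∂f₁/∂x₂ = 0.
At (3/2, 1/2, -3/2) this is 0.0000.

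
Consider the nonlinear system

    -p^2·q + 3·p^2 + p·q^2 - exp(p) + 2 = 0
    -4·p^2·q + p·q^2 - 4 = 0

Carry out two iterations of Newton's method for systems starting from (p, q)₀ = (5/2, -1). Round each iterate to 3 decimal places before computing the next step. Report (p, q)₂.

(-4.166, -5.047)

At (5/2, -1): F = (17.31751, 23.500).
Jacobian J = [[-2·p·q + 6·p + q^2 - exp(p), -p^2 + 2·p·q], [-8·p·q + q^2, -4·p^2 + 2·p·q]].
At the point, J = [[8.81751, -11.250], [21.000, -30.000]] (det J = -28.27518).
Solving J·Δ = −F gives Δ = (-9.024, -5.533).
Then the next iterate is (p, q)₁ = (-6.524, -6.533).
Round to (-6.524, -6.533) and repeat: F = (129.30267, 829.80034), J = [[-81.70796, 42.68001], [-298.29025, -85.00772]].
Δ = (2.358, 1.486), so (p, q)₂ = (-4.166, -5.047).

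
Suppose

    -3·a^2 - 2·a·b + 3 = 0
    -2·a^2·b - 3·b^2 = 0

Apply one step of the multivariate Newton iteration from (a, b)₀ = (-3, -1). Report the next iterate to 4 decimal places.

At (-3, -1): F = (-30.0000, 15.0000).
Jacobian J = [[-6·a - 2·b, -2·a], [-4·a·b, -2·a^2 - 6·b]].
At the point, J = [[20.0000, 6.0000], [-12.0000, -12.0000]] (det J = -168.0000).
Solving J·Δ = −F gives Δ = (1.6071, -0.3571).
Then the next iterate is (a, b)₁ = (-1.3929, -1.3571).

(-1.3929, -1.3571)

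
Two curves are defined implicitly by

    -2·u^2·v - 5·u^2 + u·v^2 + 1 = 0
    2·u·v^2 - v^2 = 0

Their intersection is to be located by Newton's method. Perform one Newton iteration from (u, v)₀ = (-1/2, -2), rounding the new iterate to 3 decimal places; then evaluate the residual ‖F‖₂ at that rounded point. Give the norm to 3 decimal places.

At (-1/2, -2): F = (-1.250, -8.000).
Jacobian J = [[-4·u·v - 10·u + v^2, -2·u^2 + 2·u·v], [2·v^2, 4·u·v - 2·v]].
At the point, J = [[5.000, 1.500], [8.000, 8.000]] (det J = 28.000).
Solving J·Δ = −F gives Δ = (-0.071, 1.071).
Then the next iterate is (u, v)₁ = (-0.571, -0.929).
Re-evaluating at (-0.571, -0.929): F = (-0.51722, -1.84863), so ‖F‖₂ = 1.920.

1.920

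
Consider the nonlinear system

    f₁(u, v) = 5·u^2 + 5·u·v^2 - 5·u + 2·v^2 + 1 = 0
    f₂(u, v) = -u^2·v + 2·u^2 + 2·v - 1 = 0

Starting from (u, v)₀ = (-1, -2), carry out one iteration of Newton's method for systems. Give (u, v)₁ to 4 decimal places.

At (-1, -2): F = (-1.0000, -1.0000).
Jacobian J = [[10·u + 5·v^2 - 5, 10·u·v + 4·v], [-2·u·v + 4·u, -u^2 + 2]].
At the point, J = [[5.0000, 12.0000], [-8.0000, 1.0000]] (det J = 101.0000).
Solving J·Δ = −F gives Δ = (-0.1089, 0.1287).
Then the next iterate is (u, v)₁ = (-1.1089, -1.8713).

(-1.1089, -1.8713)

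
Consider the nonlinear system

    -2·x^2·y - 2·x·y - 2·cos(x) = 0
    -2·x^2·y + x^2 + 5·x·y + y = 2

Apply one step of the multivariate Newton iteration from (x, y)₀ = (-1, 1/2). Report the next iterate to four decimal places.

At (-1, 1/2): F = (-1.080605, -4.0000).
Jacobian J = [[-4·x·y - 2·y + 2·sin(x), -2·x^2 - 2·x], [-4·x·y + 2·x + 5·y, -2·x^2 + 5·x + 1]].
At the point, J = [[-0.682942, 0.0000], [2.5000, -6.0000]] (det J = 4.097652).
Solving J·Δ = −F gives Δ = (-1.5823, -1.3259).
Then the next iterate is (x, y)₁ = (-2.5823, -0.8259).

(-2.5823, -0.8259)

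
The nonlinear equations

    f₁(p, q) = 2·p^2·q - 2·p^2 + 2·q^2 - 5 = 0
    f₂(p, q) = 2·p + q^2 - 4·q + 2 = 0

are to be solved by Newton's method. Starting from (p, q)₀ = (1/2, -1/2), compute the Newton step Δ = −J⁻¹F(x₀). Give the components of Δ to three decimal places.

(-1.896, 0.292)

At (1/2, -1/2): F = (-5.250, 5.250).
Jacobian J = [[4·p·q - 4·p, 2·p^2 + 4·q], [2, 2·q - 4]].
At the point, J = [[-3.000, -1.500], [2.000, -5.000]] (det J = 18.000).
Solving J·Δ = −F gives Δ = (-1.896, 0.292).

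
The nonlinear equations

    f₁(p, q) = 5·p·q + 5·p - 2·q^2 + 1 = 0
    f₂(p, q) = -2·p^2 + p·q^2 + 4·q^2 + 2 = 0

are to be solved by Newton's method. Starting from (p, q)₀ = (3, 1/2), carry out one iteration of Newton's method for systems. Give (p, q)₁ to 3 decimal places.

(1.313, -0.296)

At (3, 1/2): F = (23.000, -14.250).
Jacobian J = [[5·q + 5, 5·p - 4·q], [-4·p + q^2, 2·p·q + 8·q]].
At the point, J = [[7.500, 13.000], [-11.750, 7.000]] (det J = 205.250).
Solving J·Δ = −F gives Δ = (-1.687, -0.796).
Then the next iterate is (p, q)₁ = (1.313, -0.296).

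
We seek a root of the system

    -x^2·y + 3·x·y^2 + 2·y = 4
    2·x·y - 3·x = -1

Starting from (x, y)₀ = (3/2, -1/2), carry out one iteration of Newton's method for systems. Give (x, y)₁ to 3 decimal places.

At (3/2, -1/2): F = (-2.750, -5.000).
Jacobian J = [[-2·x·y + 3·y^2, -x^2 + 6·x·y + 2], [2·y - 3, 2·x]].
At the point, J = [[2.250, -4.750], [-4.000, 3.000]] (det J = -12.250).
Solving J·Δ = −F gives Δ = (-2.612, -1.816).
Then the next iterate is (x, y)₁ = (-1.112, -2.316).

(-1.112, -2.316)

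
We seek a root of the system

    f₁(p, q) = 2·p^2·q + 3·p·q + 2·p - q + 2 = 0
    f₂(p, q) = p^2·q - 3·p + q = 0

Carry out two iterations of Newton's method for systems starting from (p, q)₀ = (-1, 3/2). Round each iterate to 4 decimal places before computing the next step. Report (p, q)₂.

(0.6862, 1.8234)

At (-1, 3/2): F = (-3.0000, 6.0000).
Jacobian J = [[4·p·q + 3·q + 2, 2·p^2 + 3·p - 1], [2·p·q - 3, p^2 + 1]].
At the point, J = [[0.5000, -2.0000], [-6.0000, 2.0000]] (det J = -11.0000).
Solving J·Δ = −F gives Δ = (0.5455, -1.3636).
Then the next iterate is (p, q)₁ = (-0.4545, 0.1364).
Round to (-0.4545, 0.1364) and repeat: F = (0.824971, 1.528076), J = [[2.161225, -1.950360], [-3.123988, 1.206570]].
Δ = (1.1407, 1.6870), so (p, q)₂ = (0.6862, 1.8234).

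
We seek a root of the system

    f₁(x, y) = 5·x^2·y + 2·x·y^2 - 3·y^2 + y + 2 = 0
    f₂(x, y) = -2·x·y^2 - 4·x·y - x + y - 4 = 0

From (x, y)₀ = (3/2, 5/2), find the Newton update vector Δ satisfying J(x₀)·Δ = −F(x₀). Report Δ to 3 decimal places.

At (3/2, 5/2): F = (32.625, -36.750).
Jacobian J = [[10·x·y + 2·y^2, 5·x^2 + 4·x·y - 6·y + 1], [-2·y^2 - 4·y - 1, -4·x·y - 4·x + 1]].
At the point, J = [[50.000, 12.250], [-23.500, -20.000]] (det J = -712.125).
Solving J·Δ = −F gives Δ = (-0.284, -1.504).

(-0.284, -1.504)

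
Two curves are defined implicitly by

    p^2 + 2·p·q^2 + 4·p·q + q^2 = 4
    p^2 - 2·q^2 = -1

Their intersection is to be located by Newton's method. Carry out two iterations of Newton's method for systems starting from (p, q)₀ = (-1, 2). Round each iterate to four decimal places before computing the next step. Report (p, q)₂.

At (-1, 2): F = (-15.0000, -6.0000).
Jacobian J = [[2·p + 2·q^2 + 4·q, 4·p·q + 4·p + 2·q], [2·p, -4·q]].
At the point, J = [[14.0000, -8.0000], [-2.0000, -8.0000]] (det J = -128.0000).
Solving J·Δ = −F gives Δ = (0.5625, -0.8906).
Then the next iterate is (p, q)₁ = (-0.4375, 1.1094).
Round to (-0.4375, 1.1094) and repeat: F = (-5.596198, -1.270130), J = [[6.024137, -1.472650], [-0.8750, -4.4376]].
Δ = (0.8195, -0.4478), so (p, q)₂ = (0.3820, 0.6616).

(0.3820, 0.6616)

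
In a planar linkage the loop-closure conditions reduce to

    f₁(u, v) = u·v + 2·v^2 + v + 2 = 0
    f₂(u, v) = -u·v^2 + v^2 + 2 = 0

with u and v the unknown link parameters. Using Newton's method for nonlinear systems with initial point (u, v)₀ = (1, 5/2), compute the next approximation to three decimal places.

(1.320, 0.808)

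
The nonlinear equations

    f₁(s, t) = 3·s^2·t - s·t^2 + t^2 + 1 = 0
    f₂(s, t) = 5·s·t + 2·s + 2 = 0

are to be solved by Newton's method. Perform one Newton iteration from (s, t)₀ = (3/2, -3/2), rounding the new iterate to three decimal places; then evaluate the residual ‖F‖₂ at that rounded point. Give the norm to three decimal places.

2.975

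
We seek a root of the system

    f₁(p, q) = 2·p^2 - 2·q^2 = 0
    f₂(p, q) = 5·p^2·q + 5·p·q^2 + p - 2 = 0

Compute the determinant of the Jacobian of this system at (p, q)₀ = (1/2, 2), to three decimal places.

270.500

J = [[4·p, -4·q], [10·p·q + 5·q^2 + 1, 5·p^2 + 10·p·q]].
At the point, J = [[2.000, -8.000], [31.000, 11.250]].
det J = 270.500.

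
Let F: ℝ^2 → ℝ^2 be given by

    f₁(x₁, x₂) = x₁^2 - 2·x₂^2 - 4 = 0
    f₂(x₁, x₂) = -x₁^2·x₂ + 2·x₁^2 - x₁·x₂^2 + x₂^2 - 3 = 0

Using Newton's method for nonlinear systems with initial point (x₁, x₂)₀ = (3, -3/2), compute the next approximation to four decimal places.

(1.8851, -0.4684)

At (3, -3/2): F = (0.5000, 24.0000).
Jacobian J = [[2·x₁, -4·x₂], [-2·x₁·x₂ + 4·x₁ - x₂^2, -x₁^2 - 2·x₁·x₂ + 2·x₂]].
At the point, J = [[6.0000, 6.0000], [18.7500, -3.0000]] (det J = -130.5000).
Solving J·Δ = −F gives Δ = (-1.1149, 1.0316).
Then the next iterate is (x₁, x₂)₁ = (1.8851, -0.4684).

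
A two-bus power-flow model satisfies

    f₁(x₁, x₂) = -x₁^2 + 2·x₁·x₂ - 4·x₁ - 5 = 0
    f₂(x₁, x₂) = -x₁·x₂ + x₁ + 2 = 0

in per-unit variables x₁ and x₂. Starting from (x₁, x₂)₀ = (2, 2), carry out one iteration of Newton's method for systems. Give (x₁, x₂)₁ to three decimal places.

(0.500, 2.750)

At (2, 2): F = (-9.000, 0.000).
Jacobian J = [[-2·x₁ + 2·x₂ - 4, 2·x₁], [-x₂ + 1, -x₁]].
At the point, J = [[-4.000, 4.000], [-1.000, -2.000]] (det J = 12.000).
Solving J·Δ = −F gives Δ = (-1.500, 0.750).
Then the next iterate is (x₁, x₂)₁ = (0.500, 2.750).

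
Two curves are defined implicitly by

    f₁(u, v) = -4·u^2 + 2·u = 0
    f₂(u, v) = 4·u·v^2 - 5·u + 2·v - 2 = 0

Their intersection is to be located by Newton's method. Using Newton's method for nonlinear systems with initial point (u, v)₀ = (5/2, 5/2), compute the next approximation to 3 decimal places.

(1.389, 1.908)

At (5/2, 5/2): F = (-20.000, 53.000).
Jacobian J = [[-8·u + 2, 0], [4·v^2 - 5, 8·u·v + 2]].
At the point, J = [[-18.000, 0.000], [20.000, 52.000]] (det J = -936.000).
Solving J·Δ = −F gives Δ = (-1.111, -0.592).
Then the next iterate is (u, v)₁ = (1.389, 1.908).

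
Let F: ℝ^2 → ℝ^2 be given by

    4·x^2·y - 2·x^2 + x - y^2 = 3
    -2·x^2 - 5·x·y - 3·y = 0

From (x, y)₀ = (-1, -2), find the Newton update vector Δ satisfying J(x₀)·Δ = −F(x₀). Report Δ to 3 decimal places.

(0.171, 1.800)

At (-1, -2): F = (-18.000, -6.000).
Jacobian J = [[8·x·y - 4·x + 1, 4·x^2 - 2·y], [-4·x - 5·y, -5·x - 3]].
At the point, J = [[21.000, 8.000], [14.000, 2.000]] (det J = -70.000).
Solving J·Δ = −F gives Δ = (0.171, 1.800).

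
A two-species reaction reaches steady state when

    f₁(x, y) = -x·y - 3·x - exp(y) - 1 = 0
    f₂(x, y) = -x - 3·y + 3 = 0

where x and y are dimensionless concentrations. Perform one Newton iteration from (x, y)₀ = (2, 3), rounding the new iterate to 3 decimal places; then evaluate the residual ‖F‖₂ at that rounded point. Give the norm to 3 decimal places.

At (2, 3): F = (-33.08554, -8.000).
Jacobian J = [[-y - 3, -x - exp(y)], [-1, -3]].
At the point, J = [[-6.000, -22.08554], [-1.000, -3.000]] (det J = -4.08554).
Solving J·Δ = −F gives Δ = (-18.952, 3.651).
Then the next iterate is (x, y)₁ = (-16.952, 6.651).
Re-evaluating at (-16.952, 6.651): F = (-610.95374, -0.001), so ‖F‖₂ = 610.954.

610.954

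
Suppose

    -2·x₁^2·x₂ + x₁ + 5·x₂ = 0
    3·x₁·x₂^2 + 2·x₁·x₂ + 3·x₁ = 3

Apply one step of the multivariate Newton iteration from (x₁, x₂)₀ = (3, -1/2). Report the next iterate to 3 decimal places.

(0.305, -1.220)

At (3, -1/2): F = (9.500, 5.250).
Jacobian J = [[-4·x₁·x₂ + 1, -2·x₁^2 + 5], [3·x₂^2 + 2·x₂ + 3, 6·x₁·x₂ + 2·x₁]].
At the point, J = [[7.000, -13.000], [2.750, -3.000]] (det J = 14.750).
Solving J·Δ = −F gives Δ = (-2.695, -0.720).
Then the next iterate is (x₁, x₂)₁ = (0.305, -1.220).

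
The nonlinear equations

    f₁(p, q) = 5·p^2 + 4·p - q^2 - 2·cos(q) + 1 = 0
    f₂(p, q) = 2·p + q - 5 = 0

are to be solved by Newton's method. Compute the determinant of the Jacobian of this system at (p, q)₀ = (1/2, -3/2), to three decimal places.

6.990

J = [[10·p + 4, -2·q + 2·sin(q)], [2, 1]].
At the point, J = [[9.000, 1.00501], [2.000, 1.000]].
det J = 6.990.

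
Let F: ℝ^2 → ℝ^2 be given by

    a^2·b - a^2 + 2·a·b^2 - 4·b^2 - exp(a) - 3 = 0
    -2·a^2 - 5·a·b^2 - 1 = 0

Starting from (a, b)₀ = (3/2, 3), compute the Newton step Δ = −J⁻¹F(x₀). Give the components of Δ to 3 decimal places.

At (3/2, 3): F = (-11.98169, -73.000).
Jacobian J = [[2·a·b - 2·a + 2·b^2 - exp(a), a^2 + 4·a·b - 8·b], [-4·a - 5·b^2, -10·a·b]].
At the point, J = [[19.51831, -3.750], [-51.000, -45.000]] (det J = -1069.57399).
Solving J·Δ = −F gives Δ = (0.248, -1.903).

(0.248, -1.903)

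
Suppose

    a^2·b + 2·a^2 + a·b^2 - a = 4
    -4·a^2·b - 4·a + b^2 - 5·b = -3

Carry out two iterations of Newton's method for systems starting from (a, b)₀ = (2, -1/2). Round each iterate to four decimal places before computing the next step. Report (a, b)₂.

(1.7953, -0.2315)

At (2, -1/2): F = (0.5000, 5.7500).
Jacobian J = [[2·a·b + 4·a + b^2 - 1, a^2 + 2·a·b], [-8·a·b - 4, -4·a^2 + 2·b - 5]].
At the point, J = [[5.2500, 2.0000], [4.0000, -22.0000]] (det J = -123.5000).
Solving J·Δ = −F gives Δ = (-0.1822, 0.2282).
Then the next iterate is (a, b)₁ = (1.8178, -0.2718).
Round to (1.8178, -0.2718) and repeat: F = (0.027149, 0.754215), J = [[5.356919, 2.316241], [-0.047376, -18.761187]].
Δ = (-0.0225, 0.0403), so (a, b)₂ = (1.7953, -0.2315).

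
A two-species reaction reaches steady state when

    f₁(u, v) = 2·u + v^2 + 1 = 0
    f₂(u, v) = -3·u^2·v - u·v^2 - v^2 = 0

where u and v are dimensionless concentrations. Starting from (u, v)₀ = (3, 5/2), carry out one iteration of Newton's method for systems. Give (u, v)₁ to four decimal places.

(3.9877, -0.5451)

At (3, 5/2): F = (13.2500, -92.5000).
Jacobian J = [[2, 2·v], [-6·u·v - v^2, -3·u^2 - 2·u·v - 2·v]].
At the point, J = [[2.0000, 5.0000], [-51.2500, -47.0000]] (det J = 162.2500).
Solving J·Δ = −F gives Δ = (0.9877, -3.0451).
Then the next iterate is (u, v)₁ = (3.9877, -0.5451).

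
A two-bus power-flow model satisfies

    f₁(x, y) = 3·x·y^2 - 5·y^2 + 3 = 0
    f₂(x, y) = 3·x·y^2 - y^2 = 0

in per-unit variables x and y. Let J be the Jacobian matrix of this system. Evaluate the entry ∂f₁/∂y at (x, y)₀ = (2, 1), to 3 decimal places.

∂f₁/∂y = 6·x·y - 10·y.
At (2, 1) this is 2.000.

2.000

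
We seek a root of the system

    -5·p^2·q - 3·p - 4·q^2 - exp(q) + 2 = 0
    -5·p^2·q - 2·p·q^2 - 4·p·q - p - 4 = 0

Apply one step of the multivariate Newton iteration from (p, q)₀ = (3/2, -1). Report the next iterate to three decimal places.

(1.271, -0.548)

At (3/2, -1): F = (4.38212, 8.750).
Jacobian J = [[-10·p·q - 3, -5·p^2 - 8·q - exp(q)], [-10·p·q - 2·q^2 - 4·q - 1, -5·p^2 - 4·p·q - 4·p]].
At the point, J = [[12.000, -3.61788], [16.000, -11.250]] (det J = -77.11393).
Solving J·Δ = −F gives Δ = (-0.229, 0.452).
Then the next iterate is (p, q)₁ = (1.271, -0.548).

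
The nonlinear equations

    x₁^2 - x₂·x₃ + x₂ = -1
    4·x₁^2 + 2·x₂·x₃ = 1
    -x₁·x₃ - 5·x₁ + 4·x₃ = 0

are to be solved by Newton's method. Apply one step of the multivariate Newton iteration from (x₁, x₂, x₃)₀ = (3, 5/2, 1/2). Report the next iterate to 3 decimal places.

(0.612, 15.485, 1.866)

At (3, 5/2, 1/2): F = (11.250, 37.500, -14.500).
Jacobian J = [[2·x₁, -x₃ + 1, -x₂], [8·x₁, 2·x₃, 2·x₂], [-x₃ - 5, 0, -x₁ + 4]].
At the point, J = [[6.000, 0.500, -2.500], [24.000, 1.000, 5.000], [-5.500, 0.000, 1.000]] (det J = -33.500).
Solving J·Δ = −F gives Δ = (-2.388, 12.985, 1.366).
Then the next iterate is (x₁, x₂, x₃)₁ = (0.612, 15.485, 1.866).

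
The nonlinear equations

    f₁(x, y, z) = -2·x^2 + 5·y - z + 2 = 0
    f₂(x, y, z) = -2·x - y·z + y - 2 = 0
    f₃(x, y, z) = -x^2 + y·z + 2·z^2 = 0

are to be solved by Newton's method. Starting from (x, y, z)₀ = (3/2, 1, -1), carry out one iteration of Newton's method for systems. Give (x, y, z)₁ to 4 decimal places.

(5.1184, 3.6579, -5.9211)

At (3/2, 1, -1): F = (3.5000, -3.0000, -1.2500).
Jacobian J = [[-4·x, 5, -1], [-2, -z + 1, -y], [-2·x, z, y + 4·z]].
At the point, J = [[-6.0000, 5.0000, -1.0000], [-2.0000, 2.0000, -1.0000], [-3.0000, -1.0000, -3.0000]] (det J = 19.0000).
Solving J·Δ = −F gives Δ = (3.6184, 2.6579, -4.9211).
Then the next iterate is (x, y, z)₁ = (5.1184, 3.6579, -5.9211).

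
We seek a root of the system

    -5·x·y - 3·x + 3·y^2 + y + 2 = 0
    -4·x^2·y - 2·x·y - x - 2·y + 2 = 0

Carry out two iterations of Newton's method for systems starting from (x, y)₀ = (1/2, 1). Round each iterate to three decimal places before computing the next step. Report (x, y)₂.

(0.544, 0.326)

At (1/2, 1): F = (2.000, -2.500).
Jacobian J = [[-5·y - 3, -5·x + 6·y + 1], [-8·x·y - 2·y - 1, -4·x^2 - 2·x - 2]].
At the point, J = [[-8.000, 4.500], [-7.000, -4.000]] (det J = 63.500).
Solving J·Δ = −F gives Δ = (-0.051, -0.535).
Then the next iterate is (x, y)₁ = (0.449, 0.465).
Round to (0.449, 0.465) and repeat: F = (0.72275, -0.17155), J = [[-5.325, 1.545], [-3.60028, -3.70440]].
Δ = (0.095, -0.139), so (x, y)₂ = (0.544, 0.326).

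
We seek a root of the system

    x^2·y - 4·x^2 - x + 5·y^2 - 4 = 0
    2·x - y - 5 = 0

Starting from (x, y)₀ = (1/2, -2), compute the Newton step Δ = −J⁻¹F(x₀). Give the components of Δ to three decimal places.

At (1/2, -2): F = (14.000, -2.000).
Jacobian J = [[2·x·y - 8·x - 1, x^2 + 10·y], [2, -1]].
At the point, J = [[-7.000, -19.750], [2.000, -1.000]] (det J = 46.500).
Solving J·Δ = −F gives Δ = (1.151, 0.301).

(1.151, 0.301)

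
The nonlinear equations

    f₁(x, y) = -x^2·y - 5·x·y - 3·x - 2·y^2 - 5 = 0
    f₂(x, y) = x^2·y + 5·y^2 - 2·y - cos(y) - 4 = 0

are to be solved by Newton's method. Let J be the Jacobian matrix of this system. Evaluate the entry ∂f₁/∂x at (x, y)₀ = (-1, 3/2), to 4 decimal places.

∂f₁/∂x = -2·x·y - 5·y - 3.
At (-1, 3/2) this is -7.5000.

-7.5000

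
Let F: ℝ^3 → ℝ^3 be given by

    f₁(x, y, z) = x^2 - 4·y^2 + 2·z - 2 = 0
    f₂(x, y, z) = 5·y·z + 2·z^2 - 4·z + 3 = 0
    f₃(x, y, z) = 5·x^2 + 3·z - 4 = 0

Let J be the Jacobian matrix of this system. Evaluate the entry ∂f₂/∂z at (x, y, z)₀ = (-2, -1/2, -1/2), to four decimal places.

-8.5000

∂f₂/∂z = 5·y + 4·z - 4.
At (-2, -1/2, -1/2) this is -8.5000.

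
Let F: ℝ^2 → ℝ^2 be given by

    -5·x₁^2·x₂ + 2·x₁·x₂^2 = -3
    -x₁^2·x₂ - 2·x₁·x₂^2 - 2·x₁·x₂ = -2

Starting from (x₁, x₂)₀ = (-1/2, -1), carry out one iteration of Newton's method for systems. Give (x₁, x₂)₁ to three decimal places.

At (-1/2, -1): F = (3.250, 2.250).
Jacobian J = [[-10·x₁·x₂ + 2·x₂^2, -5·x₁^2 + 4·x₁·x₂], [-2·x₁·x₂ - 2·x₂^2 - 2·x₂, -x₁^2 - 4·x₁·x₂ - 2·x₁]].
At the point, J = [[-3.000, 0.750], [-1.000, -1.250]] (det J = 4.500).
Solving J·Δ = −F gives Δ = (1.278, 0.778).
Then the next iterate is (x₁, x₂)₁ = (0.778, -0.222).

(0.778, -0.222)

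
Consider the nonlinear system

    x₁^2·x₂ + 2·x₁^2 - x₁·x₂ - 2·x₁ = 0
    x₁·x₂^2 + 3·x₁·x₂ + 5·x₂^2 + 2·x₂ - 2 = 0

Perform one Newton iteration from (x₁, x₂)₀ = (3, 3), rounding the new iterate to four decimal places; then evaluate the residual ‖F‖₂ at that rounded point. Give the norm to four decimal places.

At (3, 3): F = (30.0000, 103.0000).
Jacobian J = [[2·x₁·x₂ + 4·x₁ - x₂ - 2, x₁^2 - x₁], [x₂^2 + 3·x₂, 2·x₁·x₂ + 3·x₁ + 10·x₂ + 2]].
At the point, J = [[25.0000, 6.0000], [18.0000, 59.0000]] (det J = 1367.0000).
Solving J·Δ = −F gives Δ = (-0.8427, -1.4887).
Then the next iterate is (x₁, x₂)₁ = (2.1573, 1.5113).
Re-evaluating at (2.1573, 1.5113): F = (8.766464, 27.151054), so ‖F‖₂ = 28.5312.

28.5312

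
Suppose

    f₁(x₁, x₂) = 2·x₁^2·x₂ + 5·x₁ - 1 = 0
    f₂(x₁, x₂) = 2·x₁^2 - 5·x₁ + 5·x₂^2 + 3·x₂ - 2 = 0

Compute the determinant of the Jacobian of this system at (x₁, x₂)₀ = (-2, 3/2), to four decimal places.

J = [[4·x₁·x₂ + 5, 2·x₁^2], [4·x₁ - 5, 10·x₂ + 3]].
At the point, J = [[-7.0000, 8.0000], [-13.0000, 18.0000]].
det J = -22.0000.

-22.0000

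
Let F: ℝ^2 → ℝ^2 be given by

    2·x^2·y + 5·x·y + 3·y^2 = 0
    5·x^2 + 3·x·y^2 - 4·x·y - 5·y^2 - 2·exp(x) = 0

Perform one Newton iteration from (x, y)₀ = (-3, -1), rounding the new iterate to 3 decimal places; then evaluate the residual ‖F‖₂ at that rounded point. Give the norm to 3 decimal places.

7.180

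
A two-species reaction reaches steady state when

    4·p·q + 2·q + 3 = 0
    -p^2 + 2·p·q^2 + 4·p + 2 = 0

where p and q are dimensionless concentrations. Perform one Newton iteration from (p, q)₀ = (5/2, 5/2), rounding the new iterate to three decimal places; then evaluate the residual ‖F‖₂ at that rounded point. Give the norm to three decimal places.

14.522

At (5/2, 5/2): F = (33.000, 37.000).
Jacobian J = [[4·q, 4·p + 2], [-2·p + 2·q^2 + 4, 4·p·q]].
At the point, J = [[10.000, 12.000], [11.500, 25.000]] (det J = 112.000).
Solving J·Δ = −F gives Δ = (-3.402, 0.085).
Then the next iterate is (p, q)₁ = (-0.902, 2.585).
Re-evaluating at (-0.902, 2.585): F = (-1.15668, -14.47634), so ‖F‖₂ = 14.522.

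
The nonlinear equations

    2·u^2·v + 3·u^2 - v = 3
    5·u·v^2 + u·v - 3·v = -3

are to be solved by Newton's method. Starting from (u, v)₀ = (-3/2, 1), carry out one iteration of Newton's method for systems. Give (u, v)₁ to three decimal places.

At (-3/2, 1): F = (7.250, -9.000).
Jacobian J = [[4·u·v + 6·u, 2·u^2 - 1], [5·v^2 + v, 10·u·v + u - 3]].
At the point, J = [[-15.000, 3.500], [6.000, -19.500]] (det J = 271.500).
Solving J·Δ = −F gives Δ = (0.405, -0.337).
Then the next iterate is (u, v)₁ = (-1.095, 0.663).

(-1.095, 0.663)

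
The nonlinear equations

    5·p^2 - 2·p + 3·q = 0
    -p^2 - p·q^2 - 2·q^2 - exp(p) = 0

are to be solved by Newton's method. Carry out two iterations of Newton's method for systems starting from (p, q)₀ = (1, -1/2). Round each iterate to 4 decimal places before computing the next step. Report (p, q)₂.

(-0.5846, 1.1478)

At (1, -1/2): F = (1.5000, -4.468282).
Jacobian J = [[10·p - 2, 3], [-2·p - q^2 - exp(p), -2·p·q - 4·q]].
At the point, J = [[8.0000, 3.0000], [-4.968282, 3.0000]] (det J = 38.904845).
Solving J·Δ = −F gives Δ = (-0.4602, 0.7273).
Then the next iterate is (p, q)₁ = (0.5398, 0.2273).
Round to (0.5398, 0.2273) and repeat: F = (1.059220, -2.138267), J = [[3.3980, 3.0000], [-2.846929, -1.154593]].
Δ = (-1.1244, 0.9205), so (p, q)₂ = (-0.5846, 1.1478).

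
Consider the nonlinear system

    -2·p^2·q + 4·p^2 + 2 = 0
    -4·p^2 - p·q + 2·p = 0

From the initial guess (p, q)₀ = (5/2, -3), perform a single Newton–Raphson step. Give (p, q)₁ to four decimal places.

At (5/2, -3): F = (64.5000, -12.5000).
Jacobian J = [[-4·p·q + 8·p, -2·p^2], [-8·p - q + 2, -p]].
At the point, J = [[50.0000, -12.5000], [-15.0000, -2.5000]] (det J = -312.5000).
Solving J·Δ = −F gives Δ = (-1.0160, 1.0960).
Then the next iterate is (p, q)₁ = (1.4840, -1.9040).

(1.4840, -1.9040)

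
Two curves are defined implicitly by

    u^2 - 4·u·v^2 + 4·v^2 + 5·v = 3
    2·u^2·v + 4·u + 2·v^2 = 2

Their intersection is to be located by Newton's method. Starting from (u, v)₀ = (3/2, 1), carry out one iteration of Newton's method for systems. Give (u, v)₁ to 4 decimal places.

(1.9662, -0.7838)

At (3/2, 1): F = (2.2500, 10.5000).
Jacobian J = [[2·u - 4·v^2, -8·u·v + 8·v + 5], [4·u·v + 4, 2·u^2 + 4·v]].
At the point, J = [[-1.0000, 1.0000], [10.0000, 8.5000]] (det J = -18.5000).
Solving J·Δ = −F gives Δ = (0.4662, -1.7838).
Then the next iterate is (u, v)₁ = (1.9662, -0.7838).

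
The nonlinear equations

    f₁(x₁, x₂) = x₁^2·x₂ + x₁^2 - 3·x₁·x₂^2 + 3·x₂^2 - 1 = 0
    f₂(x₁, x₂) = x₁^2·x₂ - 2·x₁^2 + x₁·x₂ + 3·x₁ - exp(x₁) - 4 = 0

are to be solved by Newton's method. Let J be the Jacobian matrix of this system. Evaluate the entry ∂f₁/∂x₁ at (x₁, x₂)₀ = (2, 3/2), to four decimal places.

∂f₁/∂x₁ = 2·x₁·x₂ + 2·x₁ - 3·x₂^2.
At (2, 3/2) this is 3.2500.

3.2500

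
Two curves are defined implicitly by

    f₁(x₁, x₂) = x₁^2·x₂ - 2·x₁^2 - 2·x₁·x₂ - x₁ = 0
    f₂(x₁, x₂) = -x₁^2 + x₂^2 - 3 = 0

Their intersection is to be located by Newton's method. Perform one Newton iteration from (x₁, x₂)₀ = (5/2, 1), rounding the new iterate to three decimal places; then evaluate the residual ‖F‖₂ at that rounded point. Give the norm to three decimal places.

3.921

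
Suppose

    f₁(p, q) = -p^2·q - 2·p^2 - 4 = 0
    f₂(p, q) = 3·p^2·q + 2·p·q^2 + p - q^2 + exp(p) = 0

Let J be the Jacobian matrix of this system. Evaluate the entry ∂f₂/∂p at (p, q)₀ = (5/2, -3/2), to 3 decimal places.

-4.818

∂f₂/∂p = 6·p·q + 2·q^2 + exp(p) + 1.
At (5/2, -3/2) this is -4.818.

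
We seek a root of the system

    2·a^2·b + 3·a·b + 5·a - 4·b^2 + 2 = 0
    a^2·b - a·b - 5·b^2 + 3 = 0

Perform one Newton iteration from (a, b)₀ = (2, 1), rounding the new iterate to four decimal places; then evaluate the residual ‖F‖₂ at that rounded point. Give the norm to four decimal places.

At (2, 1): F = (22.0000, 0.0000).
Jacobian J = [[4·a·b + 3·b + 5, 2·a^2 + 3·a - 8·b], [2·a·b - b, a^2 - a - 10·b]].
At the point, J = [[16.0000, 6.0000], [3.0000, -8.0000]] (det J = -146.0000).
Solving J·Δ = −F gives Δ = (-1.2055, -0.4521).
Then the next iterate is (a, b)₁ = (0.7945, 0.5479).
Re-evaluating at (0.7945, 0.5479): F = (6.769344, 1.409572), so ‖F‖₂ = 6.9145.

6.9145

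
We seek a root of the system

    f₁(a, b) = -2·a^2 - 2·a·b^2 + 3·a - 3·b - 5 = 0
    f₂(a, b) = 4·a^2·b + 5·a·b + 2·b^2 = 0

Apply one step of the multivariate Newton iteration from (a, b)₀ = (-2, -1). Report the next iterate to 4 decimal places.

At (-2, -1): F = (-12.0000, -4.0000).
Jacobian J = [[-4·a - 2·b^2 + 3, -4·a·b - 3], [8·a·b + 5·b, 4·a^2 + 5·a + 4·b]].
At the point, J = [[9.0000, -11.0000], [11.0000, 2.0000]] (det J = 139.0000).
Solving J·Δ = −F gives Δ = (0.4892, -0.6906).
Then the next iterate is (a, b)₁ = (-1.5108, -1.6906).

(-1.5108, -1.6906)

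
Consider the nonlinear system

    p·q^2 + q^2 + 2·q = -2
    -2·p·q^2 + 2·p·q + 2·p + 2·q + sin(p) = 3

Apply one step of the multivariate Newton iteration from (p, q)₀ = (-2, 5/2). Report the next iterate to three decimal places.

(-2.525, 1.656)

At (-2, 5/2): F = (0.750, 12.09070).
Jacobian J = [[q^2, 2·p·q + 2·q + 2], [-2·q^2 + 2·q + cos(p) + 2, -4·p·q + 2·p + 2]].
At the point, J = [[6.250, -3.000], [-5.91615, 18.000]] (det J = 94.75156).
Solving J·Δ = −F gives Δ = (-0.525, -0.844).
Then the next iterate is (p, q)₁ = (-2.525, 1.656).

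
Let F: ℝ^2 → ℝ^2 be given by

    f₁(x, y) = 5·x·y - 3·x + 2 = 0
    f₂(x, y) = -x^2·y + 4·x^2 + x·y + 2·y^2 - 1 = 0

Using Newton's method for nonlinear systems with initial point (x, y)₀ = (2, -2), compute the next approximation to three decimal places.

(1.667, -0.033)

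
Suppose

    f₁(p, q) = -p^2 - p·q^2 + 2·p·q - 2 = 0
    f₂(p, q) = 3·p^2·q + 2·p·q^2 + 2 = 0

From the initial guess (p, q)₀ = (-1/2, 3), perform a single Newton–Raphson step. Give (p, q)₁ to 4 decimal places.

(1.2917, 5.1667)

At (-1/2, 3): F = (-0.7500, -4.7500).
Jacobian J = [[-2·p - q^2 + 2·q, -2·p·q + 2·p], [6·p·q + 2·q^2, 3·p^2 + 4·p·q]].
At the point, J = [[-2.0000, 2.0000], [9.0000, -5.2500]] (det J = -7.5000).
Solving J·Δ = −F gives Δ = (1.7917, 2.1667).
Then the next iterate is (p, q)₁ = (1.2917, 5.1667).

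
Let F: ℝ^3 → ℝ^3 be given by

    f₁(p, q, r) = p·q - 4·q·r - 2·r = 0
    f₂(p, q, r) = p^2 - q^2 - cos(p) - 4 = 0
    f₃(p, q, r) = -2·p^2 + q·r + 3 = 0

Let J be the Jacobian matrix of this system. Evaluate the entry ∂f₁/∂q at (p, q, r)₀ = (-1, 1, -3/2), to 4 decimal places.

5.0000

∂f₁/∂q = p - 4·r.
At (-1, 1, -3/2) this is 5.0000.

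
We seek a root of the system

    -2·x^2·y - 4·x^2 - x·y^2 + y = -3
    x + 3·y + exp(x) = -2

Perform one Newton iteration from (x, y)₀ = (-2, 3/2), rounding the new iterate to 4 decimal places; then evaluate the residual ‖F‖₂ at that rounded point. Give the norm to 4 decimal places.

At (-2, 3/2): F = (-19.0000, 4.635335).
Jacobian J = [[-4·x·y - 8·x - y^2, -2·x^2 - 2·x·y + 1], [exp(x) + 1, 3]].
At the point, J = [[25.7500, -1.0000], [1.135335, 3.0000]] (det J = 78.385335).
Solving J·Δ = −F gives Δ = (0.6680, -1.7979).
Then the next iterate is (x, y)₁ = (-1.3320, -0.2979).
Re-evaluating at (-1.3320, -0.2979): F = (-3.219506, 0.038249), so ‖F‖₂ = 3.2197.

3.2197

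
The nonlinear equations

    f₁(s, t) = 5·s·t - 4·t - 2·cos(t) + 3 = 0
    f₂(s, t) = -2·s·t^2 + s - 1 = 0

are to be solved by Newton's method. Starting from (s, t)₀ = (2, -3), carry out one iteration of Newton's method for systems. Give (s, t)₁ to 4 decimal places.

(1.5725, -1.8445)

At (2, -3): F = (-13.020015, -35.0000).
Jacobian J = [[5·t, 5·s + 2·sin(t) - 4], [-2·t^2 + 1, -4·s·t]].
At the point, J = [[-15.0000, 5.717760], [-17.0000, 24.0000]] (det J = -262.798080).
Solving J·Δ = −F gives Δ = (-0.4275, 1.1555).
Then the next iterate is (s, t)₁ = (1.5725, -1.8445).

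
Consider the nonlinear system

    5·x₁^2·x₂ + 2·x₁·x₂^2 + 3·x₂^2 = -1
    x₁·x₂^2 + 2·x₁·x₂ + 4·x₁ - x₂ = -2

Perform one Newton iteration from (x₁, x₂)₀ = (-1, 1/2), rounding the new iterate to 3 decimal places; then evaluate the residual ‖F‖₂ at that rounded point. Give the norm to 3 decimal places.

1.513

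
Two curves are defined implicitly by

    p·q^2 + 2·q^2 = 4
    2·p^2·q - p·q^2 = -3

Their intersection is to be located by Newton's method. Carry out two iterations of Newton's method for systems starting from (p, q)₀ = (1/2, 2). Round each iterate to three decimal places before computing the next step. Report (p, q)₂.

(-2.069, 3.026)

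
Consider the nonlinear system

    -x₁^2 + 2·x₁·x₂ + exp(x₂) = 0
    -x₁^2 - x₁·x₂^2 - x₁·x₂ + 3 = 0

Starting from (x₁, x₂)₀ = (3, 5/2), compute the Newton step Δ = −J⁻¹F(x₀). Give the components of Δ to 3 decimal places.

At (3, 5/2): F = (18.18249, -32.250).
Jacobian J = [[-2·x₁ + 2·x₂, 2·x₁ + exp(x₂)], [-2·x₁ - x₂^2 - x₂, -2·x₁·x₂ - x₁]].
At the point, J = [[-1.000, 18.18249], [-14.750, -18.000]] (det J = 286.19179).
Solving J·Δ = −F gives Δ = (-0.905, -1.050).

(-0.905, -1.050)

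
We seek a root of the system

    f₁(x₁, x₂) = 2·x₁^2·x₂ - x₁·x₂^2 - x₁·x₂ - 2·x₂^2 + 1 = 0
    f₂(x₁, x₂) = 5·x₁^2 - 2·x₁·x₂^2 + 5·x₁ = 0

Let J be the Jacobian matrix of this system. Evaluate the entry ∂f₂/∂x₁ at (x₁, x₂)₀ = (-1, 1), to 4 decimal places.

∂f₂/∂x₁ = 10·x₁ - 2·x₂^2 + 5.
At (-1, 1) this is -7.0000.

-7.0000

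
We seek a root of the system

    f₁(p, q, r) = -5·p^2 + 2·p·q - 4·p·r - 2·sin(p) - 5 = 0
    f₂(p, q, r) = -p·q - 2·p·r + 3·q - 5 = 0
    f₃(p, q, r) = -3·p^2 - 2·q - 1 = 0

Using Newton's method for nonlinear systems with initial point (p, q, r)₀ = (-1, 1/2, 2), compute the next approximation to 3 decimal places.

At (-1, 1/2, 2): F = (-1.31706, 1.000, -5.000).
Jacobian J = [[-10·p + 2·q - 4·r - 2·cos(p), 2·p, -4·p], [-q - 2·r, -p + 3, -2·p], [-6·p, -2, 0]].
At the point, J = [[1.91940, -2.000, 4.000], [-4.500, 4.000, 2.000], [6.000, -2.000, 0.000]] (det J = -76.32242).
Solving J·Δ = −F gives Δ = (1.136, 0.909, 0.239).
Then the next iterate is (p, q, r)₁ = (0.136, 1.409, 2.239).

(0.136, 1.409, 2.239)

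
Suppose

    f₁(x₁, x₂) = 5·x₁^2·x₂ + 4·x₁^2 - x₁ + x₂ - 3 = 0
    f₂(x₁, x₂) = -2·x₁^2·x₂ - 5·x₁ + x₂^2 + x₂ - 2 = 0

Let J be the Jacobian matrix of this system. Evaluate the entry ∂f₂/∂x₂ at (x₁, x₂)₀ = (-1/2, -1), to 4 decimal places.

∂f₂/∂x₂ = -2·x₁^2 + 2·x₂ + 1.
At (-1/2, -1) this is -1.5000.

-1.5000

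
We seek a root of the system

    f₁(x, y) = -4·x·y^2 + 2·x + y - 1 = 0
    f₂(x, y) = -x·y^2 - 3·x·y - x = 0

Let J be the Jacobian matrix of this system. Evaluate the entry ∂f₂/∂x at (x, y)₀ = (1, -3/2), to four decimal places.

1.2500

∂f₂/∂x = -y^2 - 3·y - 1.
At (1, -3/2) this is 1.2500.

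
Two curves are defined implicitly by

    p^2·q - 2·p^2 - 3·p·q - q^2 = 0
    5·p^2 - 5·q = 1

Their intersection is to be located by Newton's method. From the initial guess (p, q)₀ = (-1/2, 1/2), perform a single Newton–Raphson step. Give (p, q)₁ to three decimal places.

At (-1/2, 1/2): F = (0.125, -2.250).
Jacobian J = [[2·p·q - 4·p - 3·q, p^2 - 3·p - 2·q], [10·p, -5]].
At the point, J = [[0.000, 0.750], [-5.000, -5.000]] (det J = 3.750).
Solving J·Δ = −F gives Δ = (-0.283, -0.167).
Then the next iterate is (p, q)₁ = (-0.783, 0.333).

(-0.783, 0.333)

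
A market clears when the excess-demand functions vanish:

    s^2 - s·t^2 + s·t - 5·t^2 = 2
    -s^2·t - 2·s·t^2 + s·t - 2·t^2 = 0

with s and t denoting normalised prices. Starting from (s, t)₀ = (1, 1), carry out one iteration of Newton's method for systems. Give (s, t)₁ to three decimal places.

At (1, 1): F = (-6.000, -4.000).
Jacobian J = [[2·s - t^2 + t, -2·s·t + s - 10·t], [-2·s·t - 2·t^2 + t, -s^2 - 4·s·t + s - 4·t]].
At the point, J = [[2.000, -11.000], [-3.000, -8.000]] (det J = -49.000).
Solving J·Δ = −F gives Δ = (0.082, -0.531).
Then the next iterate is (s, t)₁ = (1.082, 0.469).

(1.082, 0.469)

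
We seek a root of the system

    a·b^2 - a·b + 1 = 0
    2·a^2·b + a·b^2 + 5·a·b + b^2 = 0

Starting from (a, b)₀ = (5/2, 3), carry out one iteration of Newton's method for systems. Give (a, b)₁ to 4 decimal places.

(1.0081, 2.4361)

At (5/2, 3): F = (16.0000, 106.5000).
Jacobian J = [[b^2 - b, 2·a·b - a], [4·a·b + b^2 + 5·b, 2·a^2 + 2·a·b + 5·a + 2·b]].
At the point, J = [[6.0000, 12.5000], [54.0000, 46.0000]] (det J = -399.0000).
Solving J·Δ = −F gives Δ = (-1.4919, -0.5639).
Then the next iterate is (a, b)₁ = (1.0081, 2.4361).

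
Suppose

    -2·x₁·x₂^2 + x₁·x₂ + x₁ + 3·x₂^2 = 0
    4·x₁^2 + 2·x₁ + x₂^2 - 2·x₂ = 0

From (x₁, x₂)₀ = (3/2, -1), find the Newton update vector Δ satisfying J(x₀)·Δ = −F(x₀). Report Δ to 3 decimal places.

(-1.731, -2.308)

At (3/2, -1): F = (0.000, 15.000).
Jacobian J = [[-2·x₂^2 + x₂ + 1, -4·x₁·x₂ + x₁ + 6·x₂], [8·x₁ + 2, 2·x₂ - 2]].
At the point, J = [[-2.000, 1.500], [14.000, -4.000]] (det J = -13.000).
Solving J·Δ = −F gives Δ = (-1.731, -2.308).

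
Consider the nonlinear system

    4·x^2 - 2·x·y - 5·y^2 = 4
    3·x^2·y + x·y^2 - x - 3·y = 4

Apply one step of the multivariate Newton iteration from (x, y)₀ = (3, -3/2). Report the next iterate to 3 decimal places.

(1.787, -1.166)

At (3, -3/2): F = (29.750, -36.250).
Jacobian J = [[8·x - 2·y, -2·x - 10·y], [6·x·y + y^2 - 1, 3·x^2 + 2·x·y - 3]].
At the point, J = [[27.000, 9.000], [-25.750, 15.000]] (det J = 636.750).
Solving J·Δ = −F gives Δ = (-1.213, 0.334).
Then the next iterate is (x, y)₁ = (1.787, -1.166).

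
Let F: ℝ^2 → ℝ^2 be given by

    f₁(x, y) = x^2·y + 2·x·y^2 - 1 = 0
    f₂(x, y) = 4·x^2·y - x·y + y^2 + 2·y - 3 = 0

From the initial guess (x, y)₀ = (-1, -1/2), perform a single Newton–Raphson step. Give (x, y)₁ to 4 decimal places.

At (-1, -1/2): F = (-2.0000, -6.2500).
Jacobian J = [[2·x·y + 2·y^2, x^2 + 4·x·y], [8·x·y - y, 4·x^2 - x + 2·y + 2]].
At the point, J = [[1.5000, 3.0000], [4.5000, 6.0000]] (det J = -4.5000).
Solving J·Δ = −F gives Δ = (1.5000, -0.0833).
Then the next iterate is (x, y)₁ = (0.5000, -0.5833).

(0.5000, -0.5833)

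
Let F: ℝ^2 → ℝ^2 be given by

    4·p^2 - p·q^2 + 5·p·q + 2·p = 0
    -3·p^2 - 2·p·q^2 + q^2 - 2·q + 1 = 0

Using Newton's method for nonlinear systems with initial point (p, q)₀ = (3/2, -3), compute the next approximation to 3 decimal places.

(1.347, -1.638)

At (3/2, -3): F = (-24.000, -17.750).
Jacobian J = [[8·p - q^2 + 5·q + 2, -2·p·q + 5·p], [-6·p - 2·q^2, -4·p·q + 2·q - 2]].
At the point, J = [[-10.000, 16.500], [-27.000, 10.000]] (det J = 345.500).
Solving J·Δ = −F gives Δ = (-0.153, 1.362).
Then the next iterate is (p, q)₁ = (1.347, -1.638).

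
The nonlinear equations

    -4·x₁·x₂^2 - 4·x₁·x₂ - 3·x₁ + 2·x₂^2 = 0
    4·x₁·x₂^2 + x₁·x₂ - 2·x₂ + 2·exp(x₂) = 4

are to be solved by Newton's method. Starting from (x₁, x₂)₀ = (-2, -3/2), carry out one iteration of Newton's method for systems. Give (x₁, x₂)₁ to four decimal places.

(-1.8861, -0.7811)

At (-2, -3/2): F = (16.5000, -15.553740).
Jacobian J = [[-4·x₂^2 - 4·x₂ - 3, -8·x₁·x₂ - 4·x₁ + 4·x₂], [4·x₂^2 + x₂, 8·x₁·x₂ + x₁ + 2·exp(x₂) - 2]].
At the point, J = [[-6.0000, -22.0000], [7.5000, 20.446260]] (det J = 42.322438).
Solving J·Δ = −F gives Δ = (0.1139, 0.7189).
Then the next iterate is (x₁, x₂)₁ = (-1.8861, -0.7811).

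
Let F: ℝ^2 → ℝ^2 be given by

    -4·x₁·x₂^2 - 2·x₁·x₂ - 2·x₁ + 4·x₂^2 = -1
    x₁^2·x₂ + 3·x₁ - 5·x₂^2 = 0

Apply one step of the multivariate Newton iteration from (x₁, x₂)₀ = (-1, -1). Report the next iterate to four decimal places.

(0.0385, -0.6538)

At (-1, -1): F = (9.0000, -9.0000).
Jacobian J = [[-4·x₂^2 - 2·x₂ - 2, -8·x₁·x₂ - 2·x₁ + 8·x₂], [2·x₁·x₂ + 3, x₁^2 - 10·x₂]].
At the point, J = [[-4.0000, -14.0000], [5.0000, 11.0000]] (det J = 26.0000).
Solving J·Δ = −F gives Δ = (1.0385, 0.3462).
Then the next iterate is (x₁, x₂)₁ = (0.0385, -0.6538).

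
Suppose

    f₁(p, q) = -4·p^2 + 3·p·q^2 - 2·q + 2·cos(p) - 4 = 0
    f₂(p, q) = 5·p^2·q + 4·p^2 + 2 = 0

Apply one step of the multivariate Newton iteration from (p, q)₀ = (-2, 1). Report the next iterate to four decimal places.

(-2.5095, -1.8171)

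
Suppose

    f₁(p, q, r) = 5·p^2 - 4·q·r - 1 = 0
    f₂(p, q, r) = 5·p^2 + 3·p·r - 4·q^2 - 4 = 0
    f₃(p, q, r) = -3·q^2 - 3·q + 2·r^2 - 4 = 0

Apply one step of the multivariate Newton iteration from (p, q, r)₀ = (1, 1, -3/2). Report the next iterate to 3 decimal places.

(0.750, 0.070, -1.021)

At (1, 1, -3/2): F = (10.000, -7.500, -5.500).
Jacobian J = [[10·p, -4·r, -4·q], [10·p + 3·r, -8·q, 3·p], [0, -6·q - 3, 4·r]].
At the point, J = [[10.000, 6.000, -4.000], [5.500, -8.000, 3.000], [0.000, -9.000, -6.000]] (det J = 1146.000).
Solving J·Δ = −F gives Δ = (-0.250, -0.930, 0.479).
Then the next iterate is (p, q, r)₁ = (0.750, 0.070, -1.021).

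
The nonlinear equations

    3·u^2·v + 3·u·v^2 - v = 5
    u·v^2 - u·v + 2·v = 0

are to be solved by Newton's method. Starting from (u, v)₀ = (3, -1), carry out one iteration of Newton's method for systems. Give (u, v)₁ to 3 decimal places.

(1.629, -0.820)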